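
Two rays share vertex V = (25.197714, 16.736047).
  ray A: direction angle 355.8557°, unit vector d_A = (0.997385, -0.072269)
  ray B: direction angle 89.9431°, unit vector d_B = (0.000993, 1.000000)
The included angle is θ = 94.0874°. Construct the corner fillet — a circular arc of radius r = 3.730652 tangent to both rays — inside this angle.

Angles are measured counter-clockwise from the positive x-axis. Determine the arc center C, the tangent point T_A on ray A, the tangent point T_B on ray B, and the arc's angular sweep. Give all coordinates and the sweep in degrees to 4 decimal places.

bisector direction at 42.8994° = (0.732550,0.680713)
center distance |VC| = r/sin(θ/2) = 3.730652/sin(47.0437°) = 5.097399
C = V + |VC|·bis = (28.9318,20.2059)
T_A = V + ((C−V)·d_A)·d_A = V + 3.4736·d_A = (28.6622,16.4850)
T_B = V + ((C−V)·d_B)·d_B = V + 3.4736·d_B = (25.2012,20.2096)
sweep = 180° − θ = 85.9126°

center=(28.9318,20.2059) T_A=(28.6622,16.4850) T_B=(25.2012,20.2096) sweep=85.9126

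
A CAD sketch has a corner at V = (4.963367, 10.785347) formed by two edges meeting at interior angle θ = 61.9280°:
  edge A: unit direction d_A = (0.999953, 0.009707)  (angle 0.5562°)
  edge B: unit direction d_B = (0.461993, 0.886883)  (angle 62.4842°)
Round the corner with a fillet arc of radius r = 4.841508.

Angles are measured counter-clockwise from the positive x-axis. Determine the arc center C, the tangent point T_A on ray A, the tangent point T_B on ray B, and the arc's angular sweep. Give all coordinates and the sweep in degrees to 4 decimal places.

center=(12.9851,15.7050) T_A=(13.0321,10.8637) T_B=(8.6912,17.9417) sweep=118.0720

bisector direction at 31.5202° = (0.852456,0.522799)
center distance |VC| = r/sin(θ/2) = 4.841508/sin(30.9640°) = 9.410133
C = V + |VC|·bis = (12.9851,15.7050)
T_A = V + ((C−V)·d_A)·d_A = V + 8.0691·d_A = (13.0321,10.8637)
T_B = V + ((C−V)·d_B)·d_B = V + 8.0691·d_B = (8.6912,17.9417)
sweep = 180° − θ = 118.0720°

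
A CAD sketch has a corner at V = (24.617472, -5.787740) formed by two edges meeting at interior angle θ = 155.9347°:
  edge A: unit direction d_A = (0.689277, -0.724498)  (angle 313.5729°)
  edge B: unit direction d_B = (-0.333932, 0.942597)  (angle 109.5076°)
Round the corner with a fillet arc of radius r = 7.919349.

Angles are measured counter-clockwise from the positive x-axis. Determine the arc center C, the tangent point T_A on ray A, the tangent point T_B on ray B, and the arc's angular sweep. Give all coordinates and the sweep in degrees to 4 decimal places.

bisector direction at 31.5403° = (0.852273,0.523097)
center distance |VC| = r/sin(θ/2) = 7.919349/sin(77.9673°) = 8.097254
C = V + |VC|·bis = (31.5185,-1.5521)
T_A = V + ((C−V)·d_A)·d_A = V + 1.6880·d_A = (25.7810,-7.0107)
T_B = V + ((C−V)·d_B)·d_B = V + 1.6880·d_B = (24.0538,-4.1966)
sweep = 180° − θ = 24.0653°

center=(31.5185,-1.5521) T_A=(25.7810,-7.0107) T_B=(24.0538,-4.1966) sweep=24.0653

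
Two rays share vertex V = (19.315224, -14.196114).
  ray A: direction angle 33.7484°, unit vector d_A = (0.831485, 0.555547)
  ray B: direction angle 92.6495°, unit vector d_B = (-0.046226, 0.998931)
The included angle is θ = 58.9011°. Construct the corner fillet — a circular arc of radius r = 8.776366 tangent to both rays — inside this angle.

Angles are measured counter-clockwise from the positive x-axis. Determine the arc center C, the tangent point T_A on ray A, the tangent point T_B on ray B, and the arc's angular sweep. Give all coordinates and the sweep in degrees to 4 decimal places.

bisector direction at 63.1989° = (0.450894,0.892578)
center distance |VC| = r/sin(θ/2) = 8.776366/sin(29.4505°) = 17.850035
C = V + |VC|·bis = (27.3637,1.7364)
T_A = V + ((C−V)·d_A)·d_A = V + 15.5435·d_A = (32.2394,-5.5610)
T_B = V + ((C−V)·d_B)·d_B = V + 15.5435·d_B = (18.5967,1.3307)
sweep = 180° − θ = 121.0989°

center=(27.3637,1.7364) T_A=(32.2394,-5.5610) T_B=(18.5967,1.3307) sweep=121.0989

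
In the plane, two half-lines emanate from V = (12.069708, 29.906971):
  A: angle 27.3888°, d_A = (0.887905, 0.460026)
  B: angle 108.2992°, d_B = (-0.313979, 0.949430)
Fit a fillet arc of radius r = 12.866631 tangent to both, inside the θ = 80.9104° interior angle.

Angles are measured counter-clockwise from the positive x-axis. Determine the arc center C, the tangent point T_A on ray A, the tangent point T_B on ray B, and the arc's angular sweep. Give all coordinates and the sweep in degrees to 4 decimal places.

center=(19.5481,48.2725) T_A=(25.4671,36.8482) T_B=(7.3322,44.2327) sweep=99.0896

bisector direction at 67.8440° = (0.377130,0.926160)
center distance |VC| = r/sin(θ/2) = 12.866631/sin(40.4552°) = 19.829800
C = V + |VC|·bis = (19.5481,48.2725)
T_A = V + ((C−V)·d_A)·d_A = V + 15.0888·d_A = (25.4671,36.8482)
T_B = V + ((C−V)·d_B)·d_B = V + 15.0888·d_B = (7.3322,44.2327)
sweep = 180° − θ = 99.0896°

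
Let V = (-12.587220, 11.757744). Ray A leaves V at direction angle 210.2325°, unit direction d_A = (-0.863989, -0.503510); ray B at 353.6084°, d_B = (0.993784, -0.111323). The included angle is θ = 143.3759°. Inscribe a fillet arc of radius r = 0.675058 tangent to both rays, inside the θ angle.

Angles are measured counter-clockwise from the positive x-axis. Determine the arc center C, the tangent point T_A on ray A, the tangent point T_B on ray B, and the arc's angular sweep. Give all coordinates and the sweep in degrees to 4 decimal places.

bisector direction at 281.9204° = (0.206553,-0.978435)
center distance |VC| = r/sin(θ/2) = 0.675058/sin(71.6880°) = 0.711067
C = V + |VC|·bis = (-12.4403,11.0620)
T_A = V + ((C−V)·d_A)·d_A = V + 0.2234·d_A = (-12.7802,11.6453)
T_B = V + ((C−V)·d_B)·d_B = V + 0.2234·d_B = (-12.3652,11.7329)
sweep = 180° − θ = 36.6241°

center=(-12.4403,11.0620) T_A=(-12.7802,11.6453) T_B=(-12.3652,11.7329) sweep=36.6241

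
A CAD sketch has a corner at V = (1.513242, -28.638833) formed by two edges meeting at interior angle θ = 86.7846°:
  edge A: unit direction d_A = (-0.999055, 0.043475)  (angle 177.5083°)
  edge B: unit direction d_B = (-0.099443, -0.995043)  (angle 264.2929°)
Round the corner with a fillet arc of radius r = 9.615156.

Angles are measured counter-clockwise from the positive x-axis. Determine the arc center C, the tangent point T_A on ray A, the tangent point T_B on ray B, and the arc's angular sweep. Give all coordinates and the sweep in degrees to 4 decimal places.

center=(-9.0656,-37.8027) T_A=(-8.6476,-28.1967) T_B=(0.5019,-38.7589) sweep=93.2154

bisector direction at 220.9006° = (-0.755847,-0.654749)
center distance |VC| = r/sin(θ/2) = 9.615156/sin(43.3923°) = 13.996067
C = V + |VC|·bis = (-9.0656,-37.8027)
T_A = V + ((C−V)·d_A)·d_A = V + 10.1705·d_A = (-8.6476,-28.1967)
T_B = V + ((C−V)·d_B)·d_B = V + 10.1705·d_B = (0.5019,-38.7589)
sweep = 180° − θ = 93.2154°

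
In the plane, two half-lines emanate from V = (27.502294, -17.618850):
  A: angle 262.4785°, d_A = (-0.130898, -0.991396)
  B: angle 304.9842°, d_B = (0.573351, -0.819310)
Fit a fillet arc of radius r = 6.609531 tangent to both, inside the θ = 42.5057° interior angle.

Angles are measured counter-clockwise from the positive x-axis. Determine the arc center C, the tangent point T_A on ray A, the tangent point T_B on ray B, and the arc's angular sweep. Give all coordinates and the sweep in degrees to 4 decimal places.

bisector direction at 283.7314° = (0.237370,-0.971419)
center distance |VC| = r/sin(θ/2) = 6.609531/sin(21.2528°) = 18.233974
C = V + |VC|·bis = (31.8305,-35.3317)
T_A = V + ((C−V)·d_A)·d_A = V + 16.9939·d_A = (25.2778,-34.4665)
T_B = V + ((C−V)·d_B)·d_B = V + 16.9939·d_B = (37.2457,-31.5421)
sweep = 180° − θ = 137.4943°

center=(31.8305,-35.3317) T_A=(25.2778,-34.4665) T_B=(37.2457,-31.5421) sweep=137.4943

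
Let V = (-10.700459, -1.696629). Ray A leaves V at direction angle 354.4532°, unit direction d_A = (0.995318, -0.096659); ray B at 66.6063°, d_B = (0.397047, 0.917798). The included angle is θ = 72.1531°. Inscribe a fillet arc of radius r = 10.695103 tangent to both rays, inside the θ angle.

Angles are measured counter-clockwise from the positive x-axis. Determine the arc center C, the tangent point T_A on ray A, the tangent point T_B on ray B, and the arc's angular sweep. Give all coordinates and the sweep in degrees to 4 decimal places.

center=(4.9438,7.5295) T_A=(3.9101,-3.1155) T_B=(-4.8721,11.7760) sweep=107.8469

bisector direction at 30.5297° = (0.861366,0.507986)
center distance |VC| = r/sin(θ/2) = 10.695103/sin(36.0765°) = 18.162213
C = V + |VC|·bis = (4.9438,7.5295)
T_A = V + ((C−V)·d_A)·d_A = V + 14.6793·d_A = (3.9101,-3.1155)
T_B = V + ((C−V)·d_B)·d_B = V + 14.6793·d_B = (-4.8721,11.7760)
sweep = 180° − θ = 107.8469°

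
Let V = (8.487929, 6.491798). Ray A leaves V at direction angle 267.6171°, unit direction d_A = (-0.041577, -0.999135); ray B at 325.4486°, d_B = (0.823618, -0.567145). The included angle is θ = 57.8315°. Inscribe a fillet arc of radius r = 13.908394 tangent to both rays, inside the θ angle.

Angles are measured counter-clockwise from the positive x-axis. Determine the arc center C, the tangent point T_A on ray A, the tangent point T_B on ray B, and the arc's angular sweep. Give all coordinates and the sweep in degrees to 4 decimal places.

center=(21.3374,-19.2434) T_A=(7.4411,-18.6651) T_B=(29.2255,-7.7882) sweep=122.1685

bisector direction at 296.5328° = (0.446711,-0.894678)
center distance |VC| = r/sin(θ/2) = 13.908394/sin(28.9157°) = 28.764699
C = V + |VC|·bis = (21.3374,-19.2434)
T_A = V + ((C−V)·d_A)·d_A = V + 25.1787·d_A = (7.4411,-18.6651)
T_B = V + ((C−V)·d_B)·d_B = V + 25.1787·d_B = (29.2255,-7.7882)
sweep = 180° − θ = 122.1685°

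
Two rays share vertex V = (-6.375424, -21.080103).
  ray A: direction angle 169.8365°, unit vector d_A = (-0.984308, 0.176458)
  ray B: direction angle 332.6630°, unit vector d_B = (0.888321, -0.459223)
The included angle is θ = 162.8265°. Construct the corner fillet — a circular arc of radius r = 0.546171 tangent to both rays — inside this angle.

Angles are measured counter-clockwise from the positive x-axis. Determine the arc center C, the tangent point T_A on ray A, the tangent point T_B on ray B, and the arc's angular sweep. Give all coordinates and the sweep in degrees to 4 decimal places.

center=(-6.5530,-21.6032) T_A=(-6.4566,-21.0656) T_B=(-6.3022,-21.1180) sweep=17.1735

bisector direction at 251.2497° = (-0.321444,-0.946929)
center distance |VC| = r/sin(θ/2) = 0.546171/sin(81.4133°) = 0.552362
C = V + |VC|·bis = (-6.5530,-21.6032)
T_A = V + ((C−V)·d_A)·d_A = V + 0.0825·d_A = (-6.4566,-21.0656)
T_B = V + ((C−V)·d_B)·d_B = V + 0.0825·d_B = (-6.3022,-21.1180)
sweep = 180° − θ = 17.1735°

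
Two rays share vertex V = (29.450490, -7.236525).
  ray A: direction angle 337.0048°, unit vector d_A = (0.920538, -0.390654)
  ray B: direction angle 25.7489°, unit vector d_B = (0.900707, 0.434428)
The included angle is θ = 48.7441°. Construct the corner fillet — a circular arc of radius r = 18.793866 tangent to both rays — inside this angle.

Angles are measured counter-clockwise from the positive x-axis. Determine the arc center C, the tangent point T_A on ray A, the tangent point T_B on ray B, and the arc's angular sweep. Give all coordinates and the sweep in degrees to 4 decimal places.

bisector direction at 1.3769° = (0.999711,0.024028)
center distance |VC| = r/sin(θ/2) = 18.793866/sin(24.3721°) = 45.543208
C = V + |VC|·bis = (74.9805,-6.1422)
T_A = V + ((C−V)·d_A)·d_A = V + 41.4846·d_A = (67.6386,-23.4427)
T_B = V + ((C−V)·d_B)·d_B = V + 41.4846·d_B = (66.8160,10.7856)
sweep = 180° − θ = 131.2559°

center=(74.9805,-6.1422) T_A=(67.6386,-23.4427) T_B=(66.8160,10.7856) sweep=131.2559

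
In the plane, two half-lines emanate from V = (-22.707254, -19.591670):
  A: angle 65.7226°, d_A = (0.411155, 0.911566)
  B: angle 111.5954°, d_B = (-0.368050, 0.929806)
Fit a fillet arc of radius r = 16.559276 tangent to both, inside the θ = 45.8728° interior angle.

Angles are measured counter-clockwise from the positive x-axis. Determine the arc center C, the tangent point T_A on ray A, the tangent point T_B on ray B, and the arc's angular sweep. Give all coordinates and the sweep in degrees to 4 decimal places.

bisector direction at 88.6590° = (0.023403,0.999726)
center distance |VC| = r/sin(θ/2) = 16.559276/sin(22.9364°) = 42.491376
C = V + |VC|·bis = (-21.7128,22.8881)
T_A = V + ((C−V)·d_A)·d_A = V + 39.1319·d_A = (-6.6180,16.0796)
T_B = V + ((C−V)·d_B)·d_B = V + 39.1319·d_B = (-37.1098,16.7934)
sweep = 180° − θ = 134.1272°

center=(-21.7128,22.8881) T_A=(-6.6180,16.0796) T_B=(-37.1098,16.7934) sweep=134.1272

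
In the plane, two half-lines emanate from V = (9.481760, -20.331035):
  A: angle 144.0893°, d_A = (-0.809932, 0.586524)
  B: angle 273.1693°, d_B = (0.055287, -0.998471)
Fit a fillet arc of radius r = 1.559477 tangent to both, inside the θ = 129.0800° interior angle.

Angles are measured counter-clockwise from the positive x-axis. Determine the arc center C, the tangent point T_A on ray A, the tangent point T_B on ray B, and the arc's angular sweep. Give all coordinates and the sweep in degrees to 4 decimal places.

center=(7.9657,-21.1586) T_A=(8.8804,-19.8955) T_B=(9.5228,-21.0724) sweep=50.9200

bisector direction at 208.6293° = (-0.877738,-0.479141)
center distance |VC| = r/sin(θ/2) = 1.559477/sin(64.5400°) = 1.727214
C = V + |VC|·bis = (7.9657,-21.1586)
T_A = V + ((C−V)·d_A)·d_A = V + 0.7425·d_A = (8.8804,-19.8955)
T_B = V + ((C−V)·d_B)·d_B = V + 0.7425·d_B = (9.5228,-21.0724)
sweep = 180° − θ = 50.9200°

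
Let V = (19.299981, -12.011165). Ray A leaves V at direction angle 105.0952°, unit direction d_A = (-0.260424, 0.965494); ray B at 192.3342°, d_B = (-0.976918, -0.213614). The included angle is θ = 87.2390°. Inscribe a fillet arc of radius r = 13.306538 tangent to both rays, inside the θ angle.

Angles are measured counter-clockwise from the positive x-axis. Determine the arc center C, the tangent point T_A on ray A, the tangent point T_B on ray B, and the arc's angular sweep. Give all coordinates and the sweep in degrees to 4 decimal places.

center=(2.8161,-1.9946) T_A=(15.6635,1.4707) T_B=(5.6586,-14.9940) sweep=92.7610

bisector direction at 148.7147° = (-0.854592,0.519300)
center distance |VC| = r/sin(θ/2) = 13.306538/sin(43.6195°) = 19.288584
C = V + |VC|·bis = (2.8161,-1.9946)
T_A = V + ((C−V)·d_A)·d_A = V + 13.9637·d_A = (15.6635,1.4707)
T_B = V + ((C−V)·d_B)·d_B = V + 13.9637·d_B = (5.6586,-14.9940)
sweep = 180° − θ = 92.7610°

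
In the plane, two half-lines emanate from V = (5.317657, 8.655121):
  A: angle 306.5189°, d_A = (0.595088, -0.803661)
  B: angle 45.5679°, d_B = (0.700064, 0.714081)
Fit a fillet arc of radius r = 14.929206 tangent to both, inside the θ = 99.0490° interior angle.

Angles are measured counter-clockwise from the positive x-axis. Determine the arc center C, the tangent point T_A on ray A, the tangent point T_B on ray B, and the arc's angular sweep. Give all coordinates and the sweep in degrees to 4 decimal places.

center=(24.8969,7.3009) T_A=(12.8989,-1.5833) T_B=(14.2363,17.7523) sweep=80.9510

bisector direction at 356.0434° = (0.997617,-0.069001)
center distance |VC| = r/sin(θ/2) = 14.929206/sin(49.5245°) = 19.626039
C = V + |VC|·bis = (24.8969,7.3009)
T_A = V + ((C−V)·d_A)·d_A = V + 12.7397·d_A = (12.8989,-1.5833)
T_B = V + ((C−V)·d_B)·d_B = V + 12.7397·d_B = (14.2363,17.7523)
sweep = 180° − θ = 80.9510°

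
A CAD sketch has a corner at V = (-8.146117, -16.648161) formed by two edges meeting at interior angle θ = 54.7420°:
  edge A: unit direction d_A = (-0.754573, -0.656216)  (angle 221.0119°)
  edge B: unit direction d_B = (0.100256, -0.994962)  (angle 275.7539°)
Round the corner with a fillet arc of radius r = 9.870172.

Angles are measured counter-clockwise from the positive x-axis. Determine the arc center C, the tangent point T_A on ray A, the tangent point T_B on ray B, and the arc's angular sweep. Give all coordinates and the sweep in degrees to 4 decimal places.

center=(-16.0552,-36.6068) T_A=(-22.5321,-29.1590) T_B=(-6.2347,-35.6172) sweep=125.2580

bisector direction at 248.3829° = (-0.368402,-0.929667)
center distance |VC| = r/sin(θ/2) = 9.870172/sin(27.3710°) = 21.468546
C = V + |VC|·bis = (-16.0552,-36.6068)
T_A = V + ((C−V)·d_A)·d_A = V + 19.0651·d_A = (-22.5321,-29.1590)
T_B = V + ((C−V)·d_B)·d_B = V + 19.0651·d_B = (-6.2347,-35.6172)
sweep = 180° − θ = 125.2580°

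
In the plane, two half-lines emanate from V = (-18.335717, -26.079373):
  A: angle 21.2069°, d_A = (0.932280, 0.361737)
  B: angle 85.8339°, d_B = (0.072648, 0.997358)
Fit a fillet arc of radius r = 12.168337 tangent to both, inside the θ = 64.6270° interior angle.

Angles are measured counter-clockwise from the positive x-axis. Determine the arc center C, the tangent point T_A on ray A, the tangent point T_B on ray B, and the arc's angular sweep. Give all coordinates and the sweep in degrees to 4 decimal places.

bisector direction at 53.5204° = (0.594537,0.804069)
center distance |VC| = r/sin(θ/2) = 12.168337/sin(32.3135°) = 22.763639
C = V + |VC|·bis = (-4.8019,-7.7758)
T_A = V + ((C−V)·d_A)·d_A = V + 19.2384·d_A = (-0.4002,-19.1201)
T_B = V + ((C−V)·d_B)·d_B = V + 19.2384·d_B = (-16.9381,-6.8918)
sweep = 180° − θ = 115.3730°

center=(-4.8019,-7.7758) T_A=(-0.4002,-19.1201) T_B=(-16.9381,-6.8918) sweep=115.3730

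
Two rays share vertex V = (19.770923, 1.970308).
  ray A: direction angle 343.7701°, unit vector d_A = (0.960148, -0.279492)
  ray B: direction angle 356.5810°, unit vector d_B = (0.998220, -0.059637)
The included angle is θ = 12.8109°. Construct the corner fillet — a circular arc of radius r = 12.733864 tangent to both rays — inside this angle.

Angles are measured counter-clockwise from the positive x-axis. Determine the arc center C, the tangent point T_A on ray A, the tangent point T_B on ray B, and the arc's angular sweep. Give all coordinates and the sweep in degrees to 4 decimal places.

center=(132.2372,-17.5054) T_A=(128.6782,-29.7318) T_B=(132.9966,-4.7942) sweep=167.1891

bisector direction at 350.1755° = (0.985335,-0.170630)
center distance |VC| = r/sin(θ/2) = 12.733864/sin(6.4055°) = 114.140096
C = V + |VC|·bis = (132.2372,-17.5054)
T_A = V + ((C−V)·d_A)·d_A = V + 113.4276·d_A = (128.6782,-29.7318)
T_B = V + ((C−V)·d_B)·d_B = V + 113.4276·d_B = (132.9966,-4.7942)
sweep = 180° − θ = 167.1891°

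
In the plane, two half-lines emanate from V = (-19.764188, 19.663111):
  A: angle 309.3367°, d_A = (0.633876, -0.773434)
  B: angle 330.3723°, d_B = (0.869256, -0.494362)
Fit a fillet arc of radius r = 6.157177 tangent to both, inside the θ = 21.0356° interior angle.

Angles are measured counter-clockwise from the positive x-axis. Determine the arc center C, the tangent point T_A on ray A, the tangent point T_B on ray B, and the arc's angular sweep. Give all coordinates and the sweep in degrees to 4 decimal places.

bisector direction at 319.8545° = (0.764410,-0.644731)
center distance |VC| = r/sin(θ/2) = 6.157177/sin(10.5178°) = 33.730381
C = V + |VC|·bis = (6.0196,-2.0839)
T_A = V + ((C−V)·d_A)·d_A = V + 33.1637·d_A = (1.2575,-5.9868)
T_B = V + ((C−V)·d_B)·d_B = V + 33.1637·d_B = (9.0635,3.2683)
sweep = 180° − θ = 158.9644°

center=(6.0196,-2.0839) T_A=(1.2575,-5.9868) T_B=(9.0635,3.2683) sweep=158.9644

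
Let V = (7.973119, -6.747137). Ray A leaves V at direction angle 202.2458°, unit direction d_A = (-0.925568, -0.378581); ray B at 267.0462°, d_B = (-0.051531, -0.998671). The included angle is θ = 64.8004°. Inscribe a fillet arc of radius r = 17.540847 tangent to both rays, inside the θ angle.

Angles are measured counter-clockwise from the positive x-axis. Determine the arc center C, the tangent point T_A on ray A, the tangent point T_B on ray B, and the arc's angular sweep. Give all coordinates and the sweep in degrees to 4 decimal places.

bisector direction at 234.6460° = (-0.578627,-0.815593)
center distance |VC| = r/sin(θ/2) = 17.540847/sin(32.4002°) = 32.735859
C = V + |VC|·bis = (-10.9687,-33.4463)
T_A = V + ((C−V)·d_A)·d_A = V + 27.6397·d_A = (-17.6093,-17.2110)
T_B = V + ((C−V)·d_B)·d_B = V + 27.6397·d_B = (6.5488,-34.3502)
sweep = 180° − θ = 115.1996°

center=(-10.9687,-33.4463) T_A=(-17.6093,-17.2110) T_B=(6.5488,-34.3502) sweep=115.1996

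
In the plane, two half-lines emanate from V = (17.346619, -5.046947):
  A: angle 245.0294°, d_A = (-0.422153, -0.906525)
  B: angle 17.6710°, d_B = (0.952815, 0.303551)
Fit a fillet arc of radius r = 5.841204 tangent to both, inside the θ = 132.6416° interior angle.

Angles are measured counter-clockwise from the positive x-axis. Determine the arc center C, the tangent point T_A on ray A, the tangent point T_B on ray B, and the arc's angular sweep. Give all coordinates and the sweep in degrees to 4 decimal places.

center=(21.5604,-9.8350) T_A=(16.2652,-7.3691) T_B=(19.7873,-4.2694) sweep=47.3584

bisector direction at 311.3502° = (0.660660,-0.750686)
center distance |VC| = r/sin(θ/2) = 5.841204/sin(66.3208°) = 6.378194
C = V + |VC|·bis = (21.5604,-9.8350)
T_A = V + ((C−V)·d_A)·d_A = V + 2.5616·d_A = (16.2652,-7.3691)
T_B = V + ((C−V)·d_B)·d_B = V + 2.5616·d_B = (19.7873,-4.2694)
sweep = 180° − θ = 47.3584°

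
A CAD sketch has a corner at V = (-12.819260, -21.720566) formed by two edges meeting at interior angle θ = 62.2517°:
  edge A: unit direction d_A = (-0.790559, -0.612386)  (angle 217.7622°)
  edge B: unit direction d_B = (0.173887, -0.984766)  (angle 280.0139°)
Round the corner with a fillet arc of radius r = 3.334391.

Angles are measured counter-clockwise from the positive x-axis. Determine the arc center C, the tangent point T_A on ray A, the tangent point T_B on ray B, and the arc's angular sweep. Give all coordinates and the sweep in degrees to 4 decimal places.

bisector direction at 248.8881° = (-0.360191,-0.932878)
center distance |VC| = r/sin(θ/2) = 3.334391/sin(31.1258°) = 6.450502
C = V + |VC|·bis = (-15.1427,-27.7381)
T_A = V + ((C−V)·d_A)·d_A = V + 5.5218·d_A = (-17.1846,-25.1021)
T_B = V + ((C−V)·d_B)·d_B = V + 5.5218·d_B = (-11.8591,-27.1583)
sweep = 180° − θ = 117.7483°

center=(-15.1427,-27.7381) T_A=(-17.1846,-25.1021) T_B=(-11.8591,-27.1583) sweep=117.7483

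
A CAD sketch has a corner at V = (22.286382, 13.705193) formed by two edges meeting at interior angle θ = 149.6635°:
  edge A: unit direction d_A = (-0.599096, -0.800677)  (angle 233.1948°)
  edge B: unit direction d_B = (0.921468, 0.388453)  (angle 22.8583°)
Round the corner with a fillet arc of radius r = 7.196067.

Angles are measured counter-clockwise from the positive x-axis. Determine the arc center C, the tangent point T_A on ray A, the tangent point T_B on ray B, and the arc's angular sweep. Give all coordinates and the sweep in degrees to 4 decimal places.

bisector direction at 308.0265° = (0.616027,-0.787725)
center distance |VC| = r/sin(θ/2) = 7.196067/sin(74.8317°) = 7.455815
C = V + |VC|·bis = (26.8794,7.8321)
T_A = V + ((C−V)·d_A)·d_A = V + 1.9508·d_A = (21.1176,12.1432)
T_B = V + ((C−V)·d_B)·d_B = V + 1.9508·d_B = (24.0840,14.4630)
sweep = 180° − θ = 30.3365°

center=(26.8794,7.8321) T_A=(21.1176,12.1432) T_B=(24.0840,14.4630) sweep=30.3365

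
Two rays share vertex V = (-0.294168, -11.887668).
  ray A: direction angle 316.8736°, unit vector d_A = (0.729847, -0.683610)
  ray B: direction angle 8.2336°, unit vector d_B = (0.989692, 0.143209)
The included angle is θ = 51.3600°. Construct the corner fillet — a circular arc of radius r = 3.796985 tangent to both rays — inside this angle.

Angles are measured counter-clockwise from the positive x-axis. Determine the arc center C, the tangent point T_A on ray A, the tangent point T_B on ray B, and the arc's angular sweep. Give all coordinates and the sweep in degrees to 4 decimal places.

bisector direction at 342.5536° = (0.953998,-0.299813)
center distance |VC| = r/sin(θ/2) = 3.796985/sin(25.6800°) = 8.762047
C = V + |VC|·bis = (8.0648,-14.5146)
T_A = V + ((C−V)·d_A)·d_A = V + 7.8966·d_A = (5.4691,-17.2859)
T_B = V + ((C−V)·d_B)·d_B = V + 7.8966·d_B = (7.5210,-10.7568)
sweep = 180° − θ = 128.6400°

center=(8.0648,-14.5146) T_A=(5.4691,-17.2859) T_B=(7.5210,-10.7568) sweep=128.6400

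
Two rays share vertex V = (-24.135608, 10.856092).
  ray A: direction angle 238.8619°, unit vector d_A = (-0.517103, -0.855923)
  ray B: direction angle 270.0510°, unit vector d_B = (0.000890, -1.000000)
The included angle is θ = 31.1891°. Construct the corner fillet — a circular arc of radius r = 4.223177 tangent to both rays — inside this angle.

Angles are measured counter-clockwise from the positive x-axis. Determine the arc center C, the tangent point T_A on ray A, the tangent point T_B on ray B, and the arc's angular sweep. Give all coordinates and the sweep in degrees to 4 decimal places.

center=(-28.3453,-4.2789) T_A=(-31.9600,-2.0951) T_B=(-24.1221,-4.2752) sweep=148.8109

bisector direction at 254.4565° = (-0.267971,-0.963427)
center distance |VC| = r/sin(θ/2) = 4.223177/sin(15.5945°) = 15.709576
C = V + |VC|·bis = (-28.3453,-4.2789)
T_A = V + ((C−V)·d_A)·d_A = V + 15.1313·d_A = (-31.9600,-2.0951)
T_B = V + ((C−V)·d_B)·d_B = V + 15.1313·d_B = (-24.1221,-4.2752)
sweep = 180° − θ = 148.8109°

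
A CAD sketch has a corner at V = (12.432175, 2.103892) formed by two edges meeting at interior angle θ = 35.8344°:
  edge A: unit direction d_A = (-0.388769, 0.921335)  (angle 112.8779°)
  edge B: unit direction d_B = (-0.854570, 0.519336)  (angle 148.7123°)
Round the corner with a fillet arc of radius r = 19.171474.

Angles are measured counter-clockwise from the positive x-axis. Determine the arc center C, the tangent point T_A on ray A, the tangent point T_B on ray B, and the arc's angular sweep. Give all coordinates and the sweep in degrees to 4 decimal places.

center=(-28.2833,49.2814) T_A=(-10.6199,56.7346) T_B=(-38.2397,32.8980) sweep=144.1656

bisector direction at 130.7951° = (-0.653356,0.757051)
center distance |VC| = r/sin(θ/2) = 19.171474/sin(17.9172°) = 62.317425
C = V + |VC|·bis = (-28.2833,49.2814)
T_A = V + ((C−V)·d_A)·d_A = V + 59.2952·d_A = (-10.6199,56.7346)
T_B = V + ((C−V)·d_B)·d_B = V + 59.2952·d_B = (-38.2397,32.8980)
sweep = 180° − θ = 144.1656°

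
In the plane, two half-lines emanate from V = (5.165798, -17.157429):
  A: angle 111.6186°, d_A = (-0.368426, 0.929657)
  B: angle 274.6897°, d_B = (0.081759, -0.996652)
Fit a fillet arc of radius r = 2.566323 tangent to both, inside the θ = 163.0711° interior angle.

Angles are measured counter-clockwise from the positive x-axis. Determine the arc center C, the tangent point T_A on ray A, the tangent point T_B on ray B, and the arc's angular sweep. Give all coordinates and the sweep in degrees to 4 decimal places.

bisector direction at 193.1542° = (-0.973761,-0.227572)
center distance |VC| = r/sin(θ/2) = 2.566323/sin(81.5356°) = 2.594585
C = V + |VC|·bis = (2.6393,-17.7479)
T_A = V + ((C−V)·d_A)·d_A = V + 0.3819·d_A = (5.0251,-16.8024)
T_B = V + ((C−V)·d_B)·d_B = V + 0.3819·d_B = (5.1970,-17.5381)
sweep = 180° − θ = 16.9289°

center=(2.6393,-17.7479) T_A=(5.0251,-16.8024) T_B=(5.1970,-17.5381) sweep=16.9289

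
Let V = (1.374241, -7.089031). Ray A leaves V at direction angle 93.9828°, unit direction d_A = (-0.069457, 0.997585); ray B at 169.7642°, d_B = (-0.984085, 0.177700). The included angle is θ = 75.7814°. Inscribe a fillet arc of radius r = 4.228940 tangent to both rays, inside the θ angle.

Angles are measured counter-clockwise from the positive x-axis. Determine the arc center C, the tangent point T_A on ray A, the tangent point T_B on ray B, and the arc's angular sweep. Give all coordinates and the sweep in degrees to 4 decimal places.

bisector direction at 131.8735° = (-0.667488,0.744620)
center distance |VC| = r/sin(θ/2) = 4.228940/sin(37.8907°) = 6.885762
C = V + |VC|·bis = (-3.2219,-1.9618)
T_A = V + ((C−V)·d_A)·d_A = V + 5.4341·d_A = (0.9968,-1.6680)
T_B = V + ((C−V)·d_B)·d_B = V + 5.4341·d_B = (-3.9734,-6.1234)
sweep = 180° − θ = 104.2186°

center=(-3.2219,-1.9618) T_A=(0.9968,-1.6680) T_B=(-3.9734,-6.1234) sweep=104.2186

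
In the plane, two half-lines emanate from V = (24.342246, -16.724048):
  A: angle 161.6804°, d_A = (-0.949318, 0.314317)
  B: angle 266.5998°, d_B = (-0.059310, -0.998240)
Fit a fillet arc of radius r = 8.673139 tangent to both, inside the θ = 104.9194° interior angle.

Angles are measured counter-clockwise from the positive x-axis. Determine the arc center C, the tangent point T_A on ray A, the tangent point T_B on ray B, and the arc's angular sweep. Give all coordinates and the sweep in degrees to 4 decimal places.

center=(15.2891,-22.8627) T_A=(18.0152,-14.6292) T_B=(23.9470,-23.3771) sweep=75.0806

bisector direction at 214.1401° = (-0.827668,-0.561218)
center distance |VC| = r/sin(θ/2) = 8.673139/sin(52.4597°) = 10.938159
C = V + |VC|·bis = (15.2891,-22.8627)
T_A = V + ((C−V)·d_A)·d_A = V + 6.6648·d_A = (18.0152,-14.6292)
T_B = V + ((C−V)·d_B)·d_B = V + 6.6648·d_B = (23.9470,-23.3771)
sweep = 180° − θ = 75.0806°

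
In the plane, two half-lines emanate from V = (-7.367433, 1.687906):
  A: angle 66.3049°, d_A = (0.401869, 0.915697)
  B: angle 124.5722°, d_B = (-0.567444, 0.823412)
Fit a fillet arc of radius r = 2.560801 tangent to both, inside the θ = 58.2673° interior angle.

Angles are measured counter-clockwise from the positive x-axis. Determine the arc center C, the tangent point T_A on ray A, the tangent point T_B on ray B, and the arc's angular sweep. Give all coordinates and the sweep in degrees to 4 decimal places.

center=(-7.8660,6.9242) T_A=(-5.5210,5.8951) T_B=(-9.9746,5.4711) sweep=121.7327

bisector direction at 95.4386° = (-0.094778,0.995498)
center distance |VC| = r/sin(θ/2) = 2.560801/sin(29.1336°) = 5.259955
C = V + |VC|·bis = (-7.8660,6.9242)
T_A = V + ((C−V)·d_A)·d_A = V + 4.5945·d_A = (-5.5210,5.8951)
T_B = V + ((C−V)·d_B)·d_B = V + 4.5945·d_B = (-9.9746,5.4711)
sweep = 180° − θ = 121.7327°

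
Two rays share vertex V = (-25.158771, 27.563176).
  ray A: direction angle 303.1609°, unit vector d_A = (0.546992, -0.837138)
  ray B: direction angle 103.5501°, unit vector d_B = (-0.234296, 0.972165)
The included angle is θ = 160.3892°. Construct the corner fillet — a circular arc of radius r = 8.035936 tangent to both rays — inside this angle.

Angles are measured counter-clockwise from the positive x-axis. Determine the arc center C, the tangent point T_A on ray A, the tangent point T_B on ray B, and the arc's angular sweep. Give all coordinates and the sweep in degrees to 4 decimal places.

center=(-17.6719,30.7961) T_A=(-24.3991,26.4005) T_B=(-25.4842,28.9133) sweep=19.6108

bisector direction at 23.3555° = (0.918063,0.396435)
center distance |VC| = r/sin(θ/2) = 8.035936/sin(80.1946°) = 8.155066
C = V + |VC|·bis = (-17.6719,30.7961)
T_A = V + ((C−V)·d_A)·d_A = V + 1.3888·d_A = (-24.3991,26.4005)
T_B = V + ((C−V)·d_B)·d_B = V + 1.3888·d_B = (-25.4842,28.9133)
sweep = 180° − θ = 19.6108°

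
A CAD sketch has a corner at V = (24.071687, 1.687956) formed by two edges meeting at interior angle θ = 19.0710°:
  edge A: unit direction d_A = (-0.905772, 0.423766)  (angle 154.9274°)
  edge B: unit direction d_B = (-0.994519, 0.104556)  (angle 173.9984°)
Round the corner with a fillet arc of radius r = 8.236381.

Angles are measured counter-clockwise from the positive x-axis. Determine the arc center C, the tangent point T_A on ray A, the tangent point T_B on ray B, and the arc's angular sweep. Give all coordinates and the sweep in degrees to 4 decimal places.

center=(-23.8304,15.0058) T_A=(-20.3401,22.4661) T_B=(-24.6916,6.8146) sweep=160.9290

bisector direction at 164.4629° = (-0.963457,0.267862)
center distance |VC| = r/sin(θ/2) = 8.236381/sin(9.5355°) = 49.718986
C = V + |VC|·bis = (-23.8304,15.0058)
T_A = V + ((C−V)·d_A)·d_A = V + 49.0320·d_A = (-20.3401,22.4661)
T_B = V + ((C−V)·d_B)·d_B = V + 49.0320·d_B = (-24.6916,6.8146)
sweep = 180° − θ = 160.9290°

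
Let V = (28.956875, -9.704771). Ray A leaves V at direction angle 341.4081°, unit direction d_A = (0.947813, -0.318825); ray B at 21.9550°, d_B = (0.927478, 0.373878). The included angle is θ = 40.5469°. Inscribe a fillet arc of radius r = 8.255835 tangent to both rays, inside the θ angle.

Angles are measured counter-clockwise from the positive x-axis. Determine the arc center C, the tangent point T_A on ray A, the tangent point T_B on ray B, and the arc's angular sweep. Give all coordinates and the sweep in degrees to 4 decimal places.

bisector direction at 1.6816° = (0.999569,0.029344)
center distance |VC| = r/sin(θ/2) = 8.255835/sin(20.2735°) = 23.826294
C = V + |VC|·bis = (52.7729,-9.0056)
T_A = V + ((C−V)·d_A)·d_A = V + 22.3502·d_A = (50.1407,-16.8306)
T_B = V + ((C−V)·d_B)·d_B = V + 22.3502·d_B = (49.6862,-1.3485)
sweep = 180° − θ = 139.4531°

center=(52.7729,-9.0056) T_A=(50.1407,-16.8306) T_B=(49.6862,-1.3485) sweep=139.4531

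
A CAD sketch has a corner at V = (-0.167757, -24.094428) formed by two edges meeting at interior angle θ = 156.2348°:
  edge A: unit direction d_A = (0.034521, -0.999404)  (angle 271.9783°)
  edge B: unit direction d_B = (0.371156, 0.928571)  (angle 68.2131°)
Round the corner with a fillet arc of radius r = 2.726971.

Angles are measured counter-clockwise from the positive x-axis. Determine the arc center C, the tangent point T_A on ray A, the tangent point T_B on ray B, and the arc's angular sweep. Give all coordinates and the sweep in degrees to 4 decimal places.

center=(2.5774,-24.5737) T_A=(-0.1479,-24.6679) T_B=(0.0452,-23.5616) sweep=23.7652

bisector direction at 350.0957° = (0.985096,-0.172003)
center distance |VC| = r/sin(θ/2) = 2.726971/sin(78.1174°) = 2.786685
C = V + |VC|·bis = (2.5774,-24.5737)
T_A = V + ((C−V)·d_A)·d_A = V + 0.5738·d_A = (-0.1479,-24.6679)
T_B = V + ((C−V)·d_B)·d_B = V + 0.5738·d_B = (0.0452,-23.5616)
sweep = 180° − θ = 23.7652°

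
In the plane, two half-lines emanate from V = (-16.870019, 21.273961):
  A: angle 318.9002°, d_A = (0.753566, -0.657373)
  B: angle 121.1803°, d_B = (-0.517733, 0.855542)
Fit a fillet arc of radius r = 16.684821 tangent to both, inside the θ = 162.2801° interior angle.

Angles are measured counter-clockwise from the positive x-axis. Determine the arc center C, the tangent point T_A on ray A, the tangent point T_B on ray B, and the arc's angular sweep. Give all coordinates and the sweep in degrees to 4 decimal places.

center=(-3.9420,32.1374) T_A=(-14.9101,19.5642) T_B=(-18.2166,23.4991) sweep=17.7199

bisector direction at 40.0402° = (0.765593,0.643326)
center distance |VC| = r/sin(θ/2) = 16.684821/sin(81.1401°) = 16.886312
C = V + |VC|·bis = (-3.9420,32.1374)
T_A = V + ((C−V)·d_A)·d_A = V + 2.6008·d_A = (-14.9101,19.5642)
T_B = V + ((C−V)·d_B)·d_B = V + 2.6008·d_B = (-18.2166,23.4991)
sweep = 180° − θ = 17.7199°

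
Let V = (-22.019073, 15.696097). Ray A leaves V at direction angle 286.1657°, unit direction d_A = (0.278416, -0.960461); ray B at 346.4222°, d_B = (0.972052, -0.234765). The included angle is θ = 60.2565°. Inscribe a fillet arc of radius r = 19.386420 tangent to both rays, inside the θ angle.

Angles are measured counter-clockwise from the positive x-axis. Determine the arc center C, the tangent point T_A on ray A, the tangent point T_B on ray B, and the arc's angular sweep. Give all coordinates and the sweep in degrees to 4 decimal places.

bisector direction at 316.2939° = (0.722894,-0.690959)
center distance |VC| = r/sin(θ/2) = 19.386420/sin(30.1283°) = 38.623195
C = V + |VC|·bis = (5.9014,-10.9909)
T_A = V + ((C−V)·d_A)·d_A = V + 33.4054·d_A = (-12.7185,-16.3884)
T_B = V + ((C−V)·d_B)·d_B = V + 33.4054·d_B = (10.4527,7.8537)
sweep = 180° − θ = 119.7435°

center=(5.9014,-10.9909) T_A=(-12.7185,-16.3884) T_B=(10.4527,7.8537) sweep=119.7435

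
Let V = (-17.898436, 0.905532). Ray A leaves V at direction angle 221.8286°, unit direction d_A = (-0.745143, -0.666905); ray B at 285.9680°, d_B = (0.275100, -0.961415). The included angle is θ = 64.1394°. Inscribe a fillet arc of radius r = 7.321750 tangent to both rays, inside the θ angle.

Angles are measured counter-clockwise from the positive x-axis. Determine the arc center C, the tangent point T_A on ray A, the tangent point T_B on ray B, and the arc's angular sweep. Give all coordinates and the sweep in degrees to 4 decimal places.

center=(-21.7230,-12.3434) T_A=(-26.6059,-6.8876) T_B=(-14.6837,-10.3292) sweep=115.8606

bisector direction at 253.8983° = (-0.277343,-0.960771)
center distance |VC| = r/sin(θ/2) = 7.321750/sin(32.0697°) = 13.789891
C = V + |VC|·bis = (-21.7230,-12.3434)
T_A = V + ((C−V)·d_A)·d_A = V + 11.6856·d_A = (-26.6059,-6.8876)
T_B = V + ((C−V)·d_B)·d_B = V + 11.6856·d_B = (-14.6837,-10.3292)
sweep = 180° − θ = 115.8606°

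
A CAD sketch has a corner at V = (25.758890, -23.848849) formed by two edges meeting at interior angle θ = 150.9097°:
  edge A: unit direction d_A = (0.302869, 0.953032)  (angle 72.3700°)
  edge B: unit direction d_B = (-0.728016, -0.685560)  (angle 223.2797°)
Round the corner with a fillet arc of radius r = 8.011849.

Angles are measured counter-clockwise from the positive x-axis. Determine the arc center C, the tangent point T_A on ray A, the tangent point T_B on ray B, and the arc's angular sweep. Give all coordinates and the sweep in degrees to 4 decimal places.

bisector direction at 147.8248° = (-0.846424,0.532509)
center distance |VC| = r/sin(θ/2) = 8.011849/sin(75.4548°) = 8.277131
C = V + |VC|·bis = (18.7529,-19.4412)
T_A = V + ((C−V)·d_A)·d_A = V + 2.0787·d_A = (26.3885,-21.8677)
T_B = V + ((C−V)·d_B)·d_B = V + 2.0787·d_B = (24.2455,-25.2740)
sweep = 180° − θ = 29.0903°

center=(18.7529,-19.4412) T_A=(26.3885,-21.8677) T_B=(24.2455,-25.2740) sweep=29.0903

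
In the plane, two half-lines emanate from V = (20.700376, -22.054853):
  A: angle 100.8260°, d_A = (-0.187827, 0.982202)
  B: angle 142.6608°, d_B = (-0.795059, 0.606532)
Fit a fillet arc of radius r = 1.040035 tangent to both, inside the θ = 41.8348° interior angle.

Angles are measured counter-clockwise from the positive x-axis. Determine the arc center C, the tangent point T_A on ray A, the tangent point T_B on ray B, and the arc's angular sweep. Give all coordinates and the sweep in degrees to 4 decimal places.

center=(19.1678,-19.5775) T_A=(20.1893,-19.3822) T_B=(18.5369,-20.4044) sweep=138.1652

bisector direction at 121.7434° = (-0.526116,0.850413)
center distance |VC| = r/sin(θ/2) = 1.040035/sin(20.9174°) = 2.913086
C = V + |VC|·bis = (19.1678,-19.5775)
T_A = V + ((C−V)·d_A)·d_A = V + 2.7211·d_A = (20.1893,-19.3822)
T_B = V + ((C−V)·d_B)·d_B = V + 2.7211·d_B = (18.5369,-20.4044)
sweep = 180° − θ = 138.1652°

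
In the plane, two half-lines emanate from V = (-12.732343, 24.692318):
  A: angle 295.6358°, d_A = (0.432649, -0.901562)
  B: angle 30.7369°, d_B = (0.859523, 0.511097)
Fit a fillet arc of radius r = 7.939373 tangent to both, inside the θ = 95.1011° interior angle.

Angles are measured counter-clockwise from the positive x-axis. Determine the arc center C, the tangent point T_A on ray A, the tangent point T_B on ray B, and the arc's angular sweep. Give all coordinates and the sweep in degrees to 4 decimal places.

bisector direction at 343.1864° = (0.957251,-0.289260)
center distance |VC| = r/sin(θ/2) = 7.939373/sin(47.5506°) = 10.759808
C = V + |VC|·bis = (-2.4325,21.5799)
T_A = V + ((C−V)·d_A)·d_A = V + 7.2622·d_A = (-9.5903,18.1450)
T_B = V + ((C−V)·d_B)·d_B = V + 7.2622·d_B = (-6.4903,28.4040)
sweep = 180° − θ = 84.8989°

center=(-2.4325,21.5799) T_A=(-9.5903,18.1450) T_B=(-6.4903,28.4040) sweep=84.8989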